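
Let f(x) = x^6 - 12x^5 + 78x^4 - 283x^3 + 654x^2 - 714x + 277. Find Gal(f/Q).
The polynomial f is an irreducible sextic over Q, so G = Gal(f/Q) is one of the 16 transitive subgroups 6T1, ..., 6T16 of S_6. The discriminant of f is -401254544639403, which is not a perfect square, so G is not contained in A_6. The transitive groups of degree 6 not contained in A_6 are: C_6 (6T1, order 6), S_3 (6T2, order 6), D_6 (6T3, order 12), C_3 x S_3 (6T5, order 18), A_4 x C_2 (6T6, order 24), S_4 (6T8, order 24), S_3 x S_3 (6T9, order 36), S_4 x C_2 (6T11, order 48), (S_3 x S_3) : C_2 (6T13, order 72), PGL(2,5) (6T14, order 120), S_6 (6T16, order 720). By Dedekind's theorem, for a prime p not dividing disc(f) the degrees of the irreducible factors of f mod p form the cycle type of an element of G. Factoring f modulo the 33 such primes p <= 151 (skipping 3, 7, 13, which divide the discriminant), each new pattern first appears at: mod 2: f = (x^6 + x^3 + 1), pattern 6; mod 17: f = (x^2 + 3x + 4)(x^2 + 7x + 5)(x^2 + 12x + 13), pattern 2+2+2; mod 19: f = (x^3 + 13x^2 + 9x + 8)(x^3 + 13x^2 + 14x + 18), pattern 3+3; mod 31: f = (x + 10)(x + 20)(x + 26)(x^3 + 25x^2 + 23x + 8), pattern 3+1+1+1; mod 73: f = (x + 22)(x + 26)(x + 48)(x + 54)(x + 60)(x + 70), pattern 1+1+1+1+1+1. No other pattern occurs in this range, so the set of observed cycle types is {6, 2+2+2, 3+3, 3+1+1+1, 1+1+1+1+1+1}. The candidates containing elements of all these cycle types are C_3 x S_3 (6T5) of order 18, S_3 x S_3 (6T9) of order 36, (S_3 x S_3) : C_2 (6T13) of order 72, S_6 (6T16) of order 720; the others are excluded. The observed types are precisely the cycle types that occur in C_3 x S_3 (6T5). Each of the other remaining candidates has further cycle types, and by the Chebotarev density theorem the matching factorization patterns would occur for a proportion of primes equal to their share of the group: S_3 x S_3 (6T9) additionally contains elements of type 2+2+1+1 (9 of its 36 elements, about 25% of primes); (S_3 x S_3) : C_2 (6T13) additionally contains elements of type 4+2, 3+2+1, 2+2+1+1, 2+1+1+1+1 (45 of its 72 elements, about 62% of primes); S_6 (6T16) additionally contains elements of type 5+1, 4+2, 4+1+1, 3+2+1, 2+2+1+1, 2+1+1+1+1 (504 of its 720 elements, about 70% of primes). None of the 33 primes tested shows any such pattern (for each of these groups the chance of that is below 10^-4), which rules them out. Hence G = C_3 x S_3 (6T5), of order 18.

C_3 x S_3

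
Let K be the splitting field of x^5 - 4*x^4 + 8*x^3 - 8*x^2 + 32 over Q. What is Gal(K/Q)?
The polynomial f is an irreducible quintic over Q, so G = Gal(f/Q) is a transitive subgroup of S_5: one of C_5 (5T1, order 5), D_5 (5T2, order 10), F_20 (5T3, order 20), A_5 (5T4, order 60) or S_5 (5T5, order 120). The discriminant of f is 2316304384 = 48128^2, a perfect square, so G is contained in A_5. The transitive groups of degree 5 contained in A_5 are: C_5 (5T1, order 5), D_5 (5T2, order 10), A_5 (5T4, order 60). By Dedekind's theorem, for a prime p not dividing disc(f) the degrees of the irreducible factors of f mod p form the cycle type of an element of G. Factoring f modulo the 23 such primes p <= 97 (skipping 2, 47, which divide the discriminant), each new pattern first appears at: mod 3: f = (x^5 + 2x^4 + 2x^3 + x^2 + 2), pattern 5; mod 5: f = (x + 2)(x^2 + 3)(x^2 + 4x + 2), pattern 2+2+1; mod 83: f = (x + 4)(x + 24)(x + 30)(x + 46)(x + 58), pattern 1+1+1+1+1. No other pattern occurs in this range, so the set of observed cycle types is {5, 2+2+1, 1+1+1+1+1}. The candidates containing elements of all these cycle types are D_5 (5T2) of order 10, A_5 (5T4) of order 60; the others are excluded. The observed types are precisely the cycle types that occur in D_5 (5T2). Each of the other remaining candidates has further cycle types, and by the Chebotarev density theorem the matching factorization patterns would occur for a proportion of primes equal to their share of the group: A_5 (5T4) additionally contains elements of type 3+1+1 (20 of its 60 elements, about 33% of primes). None of the 23 primes tested shows any such pattern (for each of these groups the chance of that is below 10^-4), which rules them out. Hence G = D_5 (5T2), of order 10.

D_5 (order 10)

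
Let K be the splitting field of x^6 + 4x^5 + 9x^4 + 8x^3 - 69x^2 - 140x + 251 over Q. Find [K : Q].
The degree of the splitting field over Q equals the order of the Galois group, so first determine the group. The polynomial f is an irreducible sextic over Q, so G = Gal(f/Q) is one of the 16 transitive subgroups 6T1, ..., 6T16 of S_6. The discriminant of f is 564385546240000 = 23756800^2, a perfect square, so G is contained in A_6. The transitive groups of degree 6 contained in A_6 are: A_4 (6T4, order 12), S_4 (6T7, order 24), (C_3 x C_3) : C_4 (6T10, order 36), PSL(2,5) (6T12, order 60), A_6 (6T15, order 360). By Dedekind's theorem, for a prime p not dividing disc(f) the degrees of the irreducible factors of f mod p form the cycle type of an element of G. Factoring f modulo the 19 such primes p <= 79 (skipping 2, 5, 29, which divide the discriminant), each new pattern first appears at: mod 3: f = (x^2 + 2x + 2)(x^4 + 2x^3 + x + 1), pattern 4+2; mod 11: f = (x^3 + 6x^2 + 8x + 10)(x^3 + 9x^2 + 2x + 2), pattern 3+3; mod 19: f = (x + 15)(x + 17)(x^2 + 13x + 13)(x^2 + 16x + 11), pattern 2+2+1+1; mod 61: f = (x + 6)(x + 39)(x + 53)(x^3 + 28x^2 + 14x + 10), pattern 3+1+1+1. No other pattern occurs in this range, so the set of observed cycle types is {4+2, 3+3, 2+2+1+1, 3+1+1+1}. The candidates containing elements of all these cycle types are (C_3 x C_3) : C_4 (6T10) of order 36, A_6 (6T15) of order 360; the others are excluded. The observed types are precisely the cycle types that occur in (C_3 x C_3) : C_4 (6T10) (apart from the identity). Each of the other remaining candidates has further cycle types, and by the Chebotarev density theorem the matching factorization patterns would occur for a proportion of primes equal to their share of the group: A_6 (6T15) additionally contains elements of type 5+1 (144 of its 360 elements, about 40% of primes). None of the 19 primes tested shows any such pattern (for each of these groups the chance of that is below 10^-4), which rules them out. Hence G = (C_3 x C_3) : C_4 (6T10), of order 36. The Galois group (C_3 x C_3) : C_4 (6T10) has order 36, so the splitting field has degree 36 over Q.

36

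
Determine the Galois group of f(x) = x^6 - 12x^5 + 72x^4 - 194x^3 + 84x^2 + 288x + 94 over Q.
6T9: S_3 x S_3

The polynomial f is an irreducible sextic over Q, so G = Gal(f/Q) is one of the 16 transitive subgroups 6T1, ..., 6T16 of S_6. The discriminant of f is 407330802770688, which is not a perfect square, so G is not contained in A_6. The transitive groups of degree 6 not contained in A_6 are: C_6 (6T1, order 6), S_3 (6T2, order 6), D_6 (6T3, order 12), C_3 x S_3 (6T5, order 18), A_4 x C_2 (6T6, order 24), S_4 (6T8, order 24), S_3 x S_3 (6T9, order 36), S_4 x C_2 (6T11, order 48), (S_3 x S_3) : C_2 (6T13, order 72), PGL(2,5) (6T14, order 120), S_6 (6T16, order 720). By Dedekind's theorem, for a prime p not dividing disc(f) the degrees of the irreducible factors of f mod p form the cycle type of an element of G. Factoring f modulo the 22 such primes p <= 97 (skipping 2, 3, 37, which divide the discriminant), each new pattern first appears at: mod 5: f = (x^6 + 3x^5 + 2x^4 + x^3 + 4x^2 + 3x + 4), pattern 6; mod 11: f = (x + 8)(x + 9)(x^2 + 7x + 2)(x^2 + 8x + 6), pattern 2+2+1+1; mod 13: f = (x + 1)(x + 8)(x + 11)(x^3 + 7x^2 + 7x + 12), pattern 3+1+1+1; mod 31: f = (x^2 + 5x + 1)(x^2 + 15x + 7)(x^2 + 30x + 9), pattern 2+2+2; mod 97: f = (x^3 + 91x^2 + 55x + 78)(x^3 + 91x^2 + 78x + 41), pattern 3+3. No other pattern occurs in this range, so the set of observed cycle types is {6, 2+2+1+1, 3+1+1+1, 2+2+2, 3+3}. The candidates containing elements of all these cycle types are S_3 x S_3 (6T9) of order 36, (S_3 x S_3) : C_2 (6T13) of order 72, S_6 (6T16) of order 720; the others are excluded. The observed types are precisely the cycle types that occur in S_3 x S_3 (6T9) (apart from the identity). Each of the other remaining candidates has further cycle types, and by the Chebotarev density theorem the matching factorization patterns would occur for a proportion of primes equal to their share of the group: (S_3 x S_3) : C_2 (6T13) additionally contains elements of type 4+2, 3+2+1, 2+1+1+1+1 (36 of its 72 elements, about 50% of primes); S_6 (6T16) additionally contains elements of type 5+1, 4+2, 4+1+1, 3+2+1, 2+1+1+1+1 (459 of its 720 elements, about 64% of primes). None of the 22 primes tested shows any such pattern (for each of these groups the chance of that is below 10^-4), which rules them out. Hence G = S_3 x S_3 (6T9), of order 36.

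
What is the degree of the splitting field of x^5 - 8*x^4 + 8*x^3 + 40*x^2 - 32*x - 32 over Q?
5

The degree of the splitting field over Q equals the order of the Galois group, so first determine the group. The polynomial f is an irreducible quintic over Q, so G = Gal(f/Q) is a transitive subgroup of S_5: one of C_5 (5T1, order 5), D_5 (5T2, order 10), F_20 (5T3, order 20), A_5 (5T4, order 60) or S_5 (5T5, order 120). The discriminant of f is 15352201216 = 123904^2, a perfect square, so G is contained in A_5. The transitive groups of degree 5 contained in A_5 are: C_5 (5T1, order 5), D_5 (5T2, order 10), A_5 (5T4, order 60). By Dedekind's theorem, for a prime p not dividing disc(f) the degrees of the irreducible factors of f mod p form the cycle type of an element of G. Factoring f modulo the 14 such primes p <= 53 (skipping 2, 11, which divide the discriminant), each new pattern first appears at: mod 3: f = (x^5 + x^4 + 2x^3 + x^2 + x + 1), pattern 5; mod 23: f = (x + 1)(x + 9)(x + 13)(x + 16)(x + 22), pattern 1+1+1+1+1. No other pattern occurs in this range, so the set of observed cycle types is {5, 1+1+1+1+1}. The candidates containing elements of all these cycle types are C_5 (5T1) of order 5, D_5 (5T2) of order 10, A_5 (5T4) of order 60; the others are excluded. The observed types are precisely the cycle types that occur in C_5 (5T1). Each of the other remaining candidates has further cycle types, and by the Chebotarev density theorem the matching factorization patterns would occur for a proportion of primes equal to their share of the group: D_5 (5T2) additionally contains elements of type 2+2+1 (5 of its 10 elements, about 50% of primes); A_5 (5T4) additionally contains elements of type 3+1+1, 2+2+1 (35 of its 60 elements, about 58% of primes). None of the 14 primes tested shows any such pattern (for each of these groups the chance of that is below 10^-4), which rules them out. Hence G = C_5 (5T1), of order 5. The Galois group C_5 (5T1) has order 5, so the splitting field has degree 5 over Q.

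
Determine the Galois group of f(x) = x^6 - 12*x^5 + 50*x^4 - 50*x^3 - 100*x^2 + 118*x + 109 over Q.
(C_3 x C_3) : C_4, the transitive group 6T10 of order 36

The polynomial f is an irreducible sextic over Q, so G = Gal(f/Q) is one of the 16 transitive subgroups 6T1, ..., 6T16 of S_6. The discriminant of f is 38875225000000 = 6235000^2, a perfect square, so G is contained in A_6. The transitive groups of degree 6 contained in A_6 are: A_4 (6T4, order 12), S_4 (6T7, order 24), (C_3 x C_3) : C_4 (6T10, order 36), PSL(2,5) (6T12, order 60), A_6 (6T15, order 360). By Dedekind's theorem, for a prime p not dividing disc(f) the degrees of the irreducible factors of f mod p form the cycle type of an element of G. Factoring f modulo the 19 such primes p <= 83 (skipping 2, 5, 29, 43, which divide the discriminant), each new pattern first appears at: mod 3: f = (x^2 + 1)(x^4 + x^2 + x + 1), pattern 4+2; mod 11: f = (x^3 + x^2 + 7x + 5)(x^3 + 9x^2 + x + 2), pattern 3+3; mod 19: f = (x + 2)(x + 16)(x^2 + 2x + 18)(x^2 + 6x + 15), pattern 2+2+1+1; mod 61: f = (x + 17)(x + 35)(x + 38)(x^3 + 20x^2 + 10x + 50), pattern 3+1+1+1. No other pattern occurs in this range, so the set of observed cycle types is {4+2, 3+3, 2+2+1+1, 3+1+1+1}. The candidates containing elements of all these cycle types are (C_3 x C_3) : C_4 (6T10) of order 36, A_6 (6T15) of order 360; the others are excluded. The observed types are precisely the cycle types that occur in (C_3 x C_3) : C_4 (6T10) (apart from the identity). Each of the other remaining candidates has further cycle types, and by the Chebotarev density theorem the matching factorization patterns would occur for a proportion of primes equal to their share of the group: A_6 (6T15) additionally contains elements of type 5+1 (144 of its 360 elements, about 40% of primes). None of the 19 primes tested shows any such pattern (for each of these groups the chance of that is below 10^-4), which rules them out. Hence G = (C_3 x C_3) : C_4 (6T10), of order 36.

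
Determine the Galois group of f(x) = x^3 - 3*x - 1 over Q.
C_3, A_3

The polynomial is an irreducible cubic over Q and its discriminant is 81 = 9^2, a perfect square. For an irreducible cubic, a square discriminant forces the Galois group to be A_3, the cyclic group of order 3.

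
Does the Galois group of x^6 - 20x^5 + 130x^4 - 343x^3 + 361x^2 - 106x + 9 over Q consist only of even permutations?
Yes

The polynomial is irreducible of degree 6 over Q. Its discriminant is 3646117689361 = 1909481^2, a perfect square. A Galois group lies in the alternating group exactly when the discriminant is a square in Q, so the Galois group (PSL(2,5)) is contained in A_6.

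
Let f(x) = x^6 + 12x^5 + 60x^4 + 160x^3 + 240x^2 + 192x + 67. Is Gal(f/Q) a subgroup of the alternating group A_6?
The polynomial is irreducible of degree 6 over Q. Its discriminant is -11337408, which is not a perfect square. A Galois group lies in the alternating group exactly when the discriminant is a square in Q, so the Galois group (S_3) is not contained in A_6.

No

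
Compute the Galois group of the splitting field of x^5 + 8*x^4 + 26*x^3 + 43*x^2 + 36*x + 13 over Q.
The polynomial f is an irreducible quintic over Q, so G = Gal(f/Q) is a transitive subgroup of S_5: one of C_5 (5T1, order 5), D_5 (5T2, order 10), F_20 (5T3, order 20), A_5 (5T4, order 60) or S_5 (5T5, order 120). The discriminant of f is 2209 = 47^2, a perfect square, so G is contained in A_5. The transitive groups of degree 5 contained in A_5 are: C_5 (5T1, order 5), D_5 (5T2, order 10), A_5 (5T4, order 60). By Dedekind's theorem, for a prime p not dividing disc(f) the degrees of the irreducible factors of f mod p form the cycle type of an element of G. Factoring f modulo the 23 such primes p <= 89 (skipping 47, which divides the discriminant), each new pattern first appears at: mod 2: f = (x^5 + x^2 + 1), pattern 5; mod 5: f = (x + 3)(x^2 + x + 1)(x^2 + 4x + 1), pattern 2+2+1; mod 83: f = (x + 4)(x + 14)(x + 17)(x + 25)(x + 31), pattern 1+1+1+1+1. No other pattern occurs in this range, so the set of observed cycle types is {5, 2+2+1, 1+1+1+1+1}. The candidates containing elements of all these cycle types are D_5 (5T2) of order 10, A_5 (5T4) of order 60; the others are excluded. The observed types are precisely the cycle types that occur in D_5 (5T2). Each of the other remaining candidates has further cycle types, and by the Chebotarev density theorem the matching factorization patterns would occur for a proportion of primes equal to their share of the group: A_5 (5T4) additionally contains elements of type 3+1+1 (20 of its 60 elements, about 33% of primes). None of the 23 primes tested shows any such pattern (for each of these groups the chance of that is below 10^-4), which rules them out. Hence G = D_5 (5T2), of order 10.

5T2: D_5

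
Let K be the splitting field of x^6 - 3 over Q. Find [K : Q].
12

The degree of the splitting field over Q equals the order of the Galois group, so first determine the group. The polynomial f is an irreducible sextic over Q, so G = Gal(f/Q) is one of the 16 transitive subgroups 6T1, ..., 6T16 of S_6. The discriminant of f is 11337408, which is not a perfect square, so G is not contained in A_6. The transitive groups of degree 6 not contained in A_6 are: C_6 (6T1, order 6), S_3 (6T2, order 6), D_6 (6T3, order 12), C_3 x S_3 (6T5, order 18), A_4 x C_2 (6T6, order 24), S_4 (6T8, order 24), S_3 x S_3 (6T9, order 36), S_4 x C_2 (6T11, order 48), (S_3 x S_3) : C_2 (6T13, order 72), PGL(2,5) (6T14, order 120), S_6 (6T16, order 720). By Dedekind's theorem, for a prime p not dividing disc(f) the degrees of the irreducible factors of f mod p form the cycle type of an element of G. Factoring f modulo the 79 such primes p <= 419 (skipping 2, 3, which divide the discriminant), each new pattern first appears at: mod 5: f = (x^2 + 3)(x^2 + 2x + 3)(x^2 + 3x + 3), pattern 2+2+2; mod 7: f = (x^6 + 4), pattern 6; mod 11: f = (x + 3)(x + 8)(x^2 + 3x + 9)(x^2 + 8x + 9), pattern 2+2+1+1; mod 13: f = (x^3 + 4)(x^3 + 9), pattern 3+3; mod 61: f = (x + 2)(x + 26)(x + 28)(x + 33)(x + 35)(x + 59), pattern 1+1+1+1+1+1. No other pattern occurs in this range, so the set of observed cycle types is {2+2+2, 6, 2+2+1+1, 3+3, 1+1+1+1+1+1}. The candidates containing elements of all these cycle types are D_6 (6T3) of order 12, A_4 x C_2 (6T6) of order 24, S_3 x S_3 (6T9) of order 36, S_4 x C_2 (6T11) of order 48, (S_3 x S_3) : C_2 (6T13) of order 72, PGL(2,5) (6T14) of order 120, S_6 (6T16) of order 720; the others are excluded. The observed types are precisely the cycle types that occur in D_6 (6T3). Each of the other remaining candidates has further cycle types, and by the Chebotarev density theorem the matching factorization patterns would occur for a proportion of primes equal to their share of the group: A_4 x C_2 (6T6) additionally contains elements of type 2+1+1+1+1 (3 of its 24 elements, about 12% of primes); S_3 x S_3 (6T9) additionally contains elements of type 3+1+1+1 (4 of its 36 elements, about 11% of primes); S_4 x C_2 (6T11) additionally contains elements of type 4+2, 4+1+1, 2+1+1+1+1 (15 of its 48 elements, about 31% of primes); (S_3 x S_3) : C_2 (6T13) additionally contains elements of type 4+2, 3+2+1, 3+1+1+1, 2+1+1+1+1 (40 of its 72 elements, about 56% of primes); PGL(2,5) (6T14) additionally contains elements of type 5+1, 4+1+1 (54 of its 120 elements, about 45% of primes); S_6 (6T16) additionally contains elements of type 5+1, 4+2, 4+1+1, 3+2+1, 3+1+1+1, 2+1+1+1+1 (499 of its 720 elements, about 69% of primes). None of the 79 primes tested shows any such pattern (for each of these groups the chance of that is below 10^-4), which rules them out. Hence G = D_6 (6T3), of order 12. The Galois group D_6 (6T3) has order 12, so the splitting field has degree 12 over Q.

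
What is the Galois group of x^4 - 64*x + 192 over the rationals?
The polynomial is an irreducible quartic over Q and its discriminant is 1358954496 = 36864^2, a perfect square, so the Galois group is contained in A_4. The resolvent cubic y^3 - 768*y - 4096 is irreducible over Q. An irreducible resolvent with square discriminant gives A_4.

A_4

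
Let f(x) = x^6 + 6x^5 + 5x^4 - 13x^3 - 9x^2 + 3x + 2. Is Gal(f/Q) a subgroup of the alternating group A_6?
The polynomial is irreducible of degree 6 over Q. Its discriminant is 30991489 = 5567^2, a perfect square. A Galois group lies in the alternating group exactly when the discriminant is a square in Q, so the Galois group (PSL(2,5)) is contained in A_6.

Yes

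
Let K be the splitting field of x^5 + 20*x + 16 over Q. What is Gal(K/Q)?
A_5 (also written A5)

The polynomial f is an irreducible quintic over Q, so G = Gal(f/Q) is a transitive subgroup of S_5: one of C_5 (5T1, order 5), D_5 (5T2, order 10), F_20 (5T3, order 20), A_5 (5T4, order 60) or S_5 (5T5, order 120). The discriminant of f is 1024000000 = 32000^2, a perfect square, so G is contained in A_5. The transitive groups of degree 5 contained in A_5 are: C_5 (5T1, order 5), D_5 (5T2, order 10), A_5 (5T4, order 60). By Dedekind's theorem, for a prime p not dividing disc(f) the degrees of the irreducible factors of f mod p form the cycle type of an element of G. Factoring f modulo the 2 such primes p <= 7 (skipping 2, 5, which divide the discriminant), each new pattern first appears at: mod 3: f = (x^5 + 2x + 1), pattern 5; mod 7: f = (x + 2)(x + 3)(x^3 + 2x^2 + 5x + 5), pattern 3+1+1. No other pattern occurs in this range, so the set of observed cycle types is {5, 3+1+1}. Among the candidates above, the only group containing elements of all these cycle types is A_5 (5T4) — each of C_5 (5T1), D_5 (5T2) lacks at least one of them. Hence G = A_5 (5T4), of order 60.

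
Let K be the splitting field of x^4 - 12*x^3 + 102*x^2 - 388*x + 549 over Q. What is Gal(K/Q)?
A_4

The polynomial is an irreducible quartic over Q and its discriminant is 4087812096 = 63936^2, a perfect square, so the Galois group is contained in A_4. The resolvent cubic y^3 - 102*y^2 + 2460*y - 5608 is irreducible over Q. An irreducible resolvent with square discriminant gives A_4.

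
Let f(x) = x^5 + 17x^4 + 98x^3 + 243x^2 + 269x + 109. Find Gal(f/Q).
5T1: C_5

The polynomial f is an irreducible quintic over Q, so G = Gal(f/Q) is a transitive subgroup of S_5: one of C_5 (5T1, order 5), D_5 (5T2, order 10), F_20 (5T3, order 20), A_5 (5T4, order 60) or S_5 (5T5, order 120). The discriminant of f is 7745089 = 2783^2, a perfect square, so G is contained in A_5. The transitive groups of degree 5 contained in A_5 are: C_5 (5T1, order 5), D_5 (5T2, order 10), A_5 (5T4, order 60). By Dedekind's theorem, for a prime p not dividing disc(f) the degrees of the irreducible factors of f mod p form the cycle type of an element of G. Factoring f modulo the 14 such primes p <= 53 (skipping 11, 23, which divide the discriminant), each new pattern first appears at: mod 2: f = (x^5 + x^4 + x^2 + x + 1), pattern 5; mod 43: f = (x + 11)(x + 14)(x + 15)(x + 26)(x + 37), pattern 1+1+1+1+1. No other pattern occurs in this range, so the set of observed cycle types is {5, 1+1+1+1+1}. The candidates containing elements of all these cycle types are C_5 (5T1) of order 5, D_5 (5T2) of order 10, A_5 (5T4) of order 60; the others are excluded. The observed types are precisely the cycle types that occur in C_5 (5T1). Each of the other remaining candidates has further cycle types, and by the Chebotarev density theorem the matching factorization patterns would occur for a proportion of primes equal to their share of the group: D_5 (5T2) additionally contains elements of type 2+2+1 (5 of its 10 elements, about 50% of primes); A_5 (5T4) additionally contains elements of type 3+1+1, 2+2+1 (35 of its 60 elements, about 58% of primes). None of the 14 primes tested shows any such pattern (for each of these groups the chance of that is below 10^-4), which rules them out. Hence G = C_5 (5T1), of order 5.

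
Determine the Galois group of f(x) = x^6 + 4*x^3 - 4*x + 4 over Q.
The polynomial f is an irreducible sextic over Q, so G = Gal(f/Q) is one of the 16 transitive subgroups 6T1, ..., 6T16 of S_6. The discriminant of f is -82751488, which is not a perfect square, so G is not contained in A_6. The transitive groups of degree 6 not contained in A_6 are: C_6 (6T1, order 6), S_3 (6T2, order 6), D_6 (6T3, order 12), C_3 x S_3 (6T5, order 18), A_4 x C_2 (6T6, order 24), S_4 (6T8, order 24), S_3 x S_3 (6T9, order 36), S_4 x C_2 (6T11, order 48), (S_3 x S_3) : C_2 (6T13, order 72), PGL(2,5) (6T14, order 120), S_6 (6T16, order 720). By Dedekind's theorem, for a prime p not dividing disc(f) the degrees of the irreducible factors of f mod p form the cycle type of an element of G. Factoring f modulo the 3 such primes p <= 7 (skipping 2, which divides the discriminant), each new pattern first appears at: mod 3: f = (x^6 + x^3 + 2x + 1), pattern 6; mod 5: f = (x + 1)(x + 4)(x^4 + x^2 + 4x + 1), pattern 4+1+1; mod 7: f = (x + 3)(x^2 + x + 4)(x^3 + 3x^2 + 2x + 5), pattern 3+2+1. No other pattern occurs in this range, so the set of observed cycle types is {6, 4+1+1, 3+2+1}. Among the candidates above, the only group containing elements of all these cycle types is S_6 (6T16); every other candidate lacks at least one of them. Hence G = S_6 (6T16), of order 720.

6T16: S_6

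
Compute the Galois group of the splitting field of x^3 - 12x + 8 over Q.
The polynomial is an irreducible cubic over Q and its discriminant is 5184 = 72^2, a perfect square. For an irreducible cubic, a square discriminant forces the Galois group to be A_3, the cyclic group of order 3.

C_3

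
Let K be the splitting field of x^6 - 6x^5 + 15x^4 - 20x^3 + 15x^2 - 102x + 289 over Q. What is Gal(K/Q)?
(S_3 x S_3) : C_2 (also written G72)

The polynomial f is an irreducible sextic over Q, so G = Gal(f/Q) is one of the 16 transitive subgroups 6T1, ..., 6T16 of S_6. The discriminant of f is -9727331052552192, which is not a perfect square, so G is not contained in A_6. The transitive groups of degree 6 not contained in A_6 are: C_6 (6T1, order 6), S_3 (6T2, order 6), D_6 (6T3, order 12), C_3 x S_3 (6T5, order 18), A_4 x C_2 (6T6, order 24), S_4 (6T8, order 24), S_3 x S_3 (6T9, order 36), S_4 x C_2 (6T11, order 48), (S_3 x S_3) : C_2 (6T13, order 72), PGL(2,5) (6T14, order 120), S_6 (6T16, order 720). By Dedekind's theorem, for a prime p not dividing disc(f) the degrees of the irreducible factors of f mod p form the cycle type of an element of G. Factoring f modulo the 27 such primes p <= 127 (skipping 2, 3, 17, 43, which divide the discriminant), each new pattern first appears at: mod 5: f = (x^6 + 4x^5 + 3x + 4), pattern 6; mod 7: f = (x + 1)(x^2 + 6x + 3)(x^3 + x^2 + 6x + 3), pattern 3+2+1; mod 11: f = (x^2 + 5x + 2)(x^4 + 2x^2 + 3x + 7), pattern 4+2; mod 13: f = (x + 2)(x + 5)(x^2 + 4x + 6)(x^2 + 9x + 2), pattern 2+2+1+1; mod 61: f = (x + 18)(x + 40)(x + 52)(x + 56)(x^2 + 11x + 5), pattern 2+1+1+1+1; mod 97: f = (x + 72)(x + 76)(x + 95)(x^3 + 42x^2 + 56x + 17), pattern 3+1+1+1; mod 113: f = (x^2 + 21x + 59)(x^2 + 96x + 78)(x^2 + 103x + 49), pattern 2+2+2; mod 127: f = (x^3 + 46x^2 + 104x + 17)(x^3 + 75x^2 + 17x + 17), pattern 3+3. No other pattern occurs in this range, so the set of observed cycle types is {6, 3+2+1, 4+2, 2+2+1+1, 2+1+1+1+1, 3+1+1+1, 2+2+2, 3+3}. The candidates containing elements of all these cycle types are (S_3 x S_3) : C_2 (6T13) of order 72, S_6 (6T16) of order 720; the others are excluded. The observed types are precisely the cycle types that occur in (S_3 x S_3) : C_2 (6T13) (apart from the identity). Each of the other remaining candidates has further cycle types, and by the Chebotarev density theorem the matching factorization patterns would occur for a proportion of primes equal to their share of the group: S_6 (6T16) additionally contains elements of type 5+1, 4+1+1 (234 of its 720 elements, about 32% of primes). None of the 27 primes tested shows any such pattern (for each of these groups the chance of that is below 10^-4), which rules them out. Hence G = (S_3 x S_3) : C_2 (6T13), of order 72.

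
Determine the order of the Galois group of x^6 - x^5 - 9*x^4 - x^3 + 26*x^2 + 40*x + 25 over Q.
The degree of the splitting field over Q equals the order of the Galois group, so first determine the group. The polynomial f is an irreducible sextic over Q, so G = Gal(f/Q) is one of the 16 transitive subgroups 6T1, ..., 6T16 of S_6. The discriminant of f is 1064390625 = 32625^2, a perfect square, so G is contained in A_6. The transitive groups of degree 6 contained in A_6 are: A_4 (6T4, order 12), S_4 (6T7, order 24), (C_3 x C_3) : C_4 (6T10, order 36), PSL(2,5) (6T12, order 60), A_6 (6T15, order 360). By Dedekind's theorem, for a prime p not dividing disc(f) the degrees of the irreducible factors of f mod p form the cycle type of an element of G. Factoring f modulo the 19 such primes p <= 79 (skipping 3, 5, 29, which divide the discriminant), each new pattern first appears at: mod 2: f = (x^2 + x + 1)(x^4 + x + 1), pattern 4+2; mod 11: f = (x^3 + 5x + 3)(x^3 + 10x^2 + 8x + 1), pattern 3+3; mod 19: f = (x + 7)(x + 11)(x^2 + 6x + 6)(x^2 + 13x + 1), pattern 2+2+1+1; mod 61: f = (x + 5)(x + 52)(x + 56)(x^3 + 8x^2 + 27x + 34), pattern 3+1+1+1. No other pattern occurs in this range, so the set of observed cycle types is {4+2, 3+3, 2+2+1+1, 3+1+1+1}. The candidates containing elements of all these cycle types are (C_3 x C_3) : C_4 (6T10) of order 36, A_6 (6T15) of order 360; the others are excluded. The observed types are precisely the cycle types that occur in (C_3 x C_3) : C_4 (6T10) (apart from the identity). Each of the other remaining candidates has further cycle types, and by the Chebotarev density theorem the matching factorization patterns would occur for a proportion of primes equal to their share of the group: A_6 (6T15) additionally contains elements of type 5+1 (144 of its 360 elements, about 40% of primes). None of the 19 primes tested shows any such pattern (for each of these groups the chance of that is below 10^-4), which rules them out. Hence G = (C_3 x C_3) : C_4 (6T10), of order 36. The Galois group (C_3 x C_3) : C_4 (6T10) has order 36, so the splitting field has degree 36 over Q.

36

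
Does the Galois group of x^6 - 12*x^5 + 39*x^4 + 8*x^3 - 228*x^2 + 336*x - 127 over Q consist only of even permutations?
The polynomial is irreducible of degree 6 over Q. Its discriminant is -10670466498624, which is not a perfect square. A Galois group lies in the alternating group exactly when the discriminant is a square in Q, so the Galois group (A_4 x C_2) is not contained in A_6.

No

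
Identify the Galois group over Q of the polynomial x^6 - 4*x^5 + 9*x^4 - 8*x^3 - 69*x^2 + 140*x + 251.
(C_3 x C_3) : C_4, the transitive group 6T10 of order 36

The polynomial f is an irreducible sextic over Q, so G = Gal(f/Q) is one of the 16 transitive subgroups 6T1, ..., 6T16 of S_6. The discriminant of f is 564385546240000 = 23756800^2, a perfect square, so G is contained in A_6. The transitive groups of degree 6 contained in A_6 are: A_4 (6T4, order 12), S_4 (6T7, order 24), (C_3 x C_3) : C_4 (6T10, order 36), PSL(2,5) (6T12, order 60), A_6 (6T15, order 360). By Dedekind's theorem, for a prime p not dividing disc(f) the degrees of the irreducible factors of f mod p form the cycle type of an element of G. Factoring f modulo the 19 such primes p <= 79 (skipping 2, 5, 29, which divide the discriminant), each new pattern first appears at: mod 3: f = (x^2 + x + 2)(x^4 + x^3 + 2x + 1), pattern 4+2; mod 11: f = (x^3 + 2x^2 + 2x + 9)(x^3 + 5x^2 + 8x + 1), pattern 3+3; mod 19: f = (x + 2)(x + 4)(x^2 + 3x + 11)(x^2 + 6x + 13), pattern 2+2+1+1; mod 61: f = (x + 8)(x + 22)(x + 55)(x^3 + 33x^2 + 14x + 51), pattern 3+1+1+1. No other pattern occurs in this range, so the set of observed cycle types is {4+2, 3+3, 2+2+1+1, 3+1+1+1}. The candidates containing elements of all these cycle types are (C_3 x C_3) : C_4 (6T10) of order 36, A_6 (6T15) of order 360; the others are excluded. The observed types are precisely the cycle types that occur in (C_3 x C_3) : C_4 (6T10) (apart from the identity). Each of the other remaining candidates has further cycle types, and by the Chebotarev density theorem the matching factorization patterns would occur for a proportion of primes equal to their share of the group: A_6 (6T15) additionally contains elements of type 5+1 (144 of its 360 elements, about 40% of primes). None of the 19 primes tested shows any such pattern (for each of these groups the chance of that is below 10^-4), which rules them out. Hence G = (C_3 x C_3) : C_4 (6T10), of order 36.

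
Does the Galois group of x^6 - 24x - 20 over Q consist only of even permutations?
The polynomial is irreducible of degree 6 over Q. Its discriminant is 746496000000 = 864000^2, a perfect square. A Galois group lies in the alternating group exactly when the discriminant is a square in Q, so the Galois group (A_6) is contained in A_6.

Yes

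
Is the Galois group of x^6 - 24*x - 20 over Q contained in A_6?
The polynomial is irreducible of degree 6 over Q. Its discriminant is 746496000000 = 864000^2, a perfect square. A Galois group lies in the alternating group exactly when the discriminant is a square in Q, so the Galois group (A_6) is contained in A_6.

Yes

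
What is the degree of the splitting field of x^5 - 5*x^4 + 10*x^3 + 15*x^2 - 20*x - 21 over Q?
20

The degree of the splitting field over Q equals the order of the Galois group, so first determine the group. The polynomial f is an irreducible quintic over Q, so G = Gal(f/Q) is a transitive subgroup of S_5: one of C_5 (5T1, order 5), D_5 (5T2, order 10), F_20 (5T3, order 20), A_5 (5T4, order 60) or S_5 (5T5, order 120). The discriminant of f is 1876953125, which is not a perfect square, so G is not contained in A_5. The transitive groups of degree 5 not contained in A_5 are: F_20 (5T3, order 20), S_5 (5T5, order 120). By Dedekind's theorem, for a prime p not dividing disc(f) the degrees of the irreducible factors of f mod p form the cycle type of an element of G. Factoring f modulo the 18 such primes p <= 71 (skipping 5, 31, which divide the discriminant), each new pattern first appears at: mod 2: f = (x + 1)(x^4 + x + 1), pattern 4+1; mod 11: f = (x^5 + 6x^4 + 10x^3 + 4x^2 + 2x + 1), pattern 5; mod 19: f = (x + 7)(x^2 + 12x + 18)(x^2 + 14x + 3), pattern 2+2+1. No other pattern occurs in this range, so the set of observed cycle types is {4+1, 5, 2+2+1}. The candidates containing elements of all these cycle types are F_20 (5T3) of order 20, S_5 (5T5) of order 120; the others are excluded. The observed types are precisely the cycle types that occur in F_20 (5T3) (apart from the identity). Each of the other remaining candidates has further cycle types, and by the Chebotarev density theorem the matching factorization patterns would occur for a proportion of primes equal to their share of the group: S_5 (5T5) additionally contains elements of type 3+2, 3+1+1, 2+1+1+1 (50 of its 120 elements, about 42% of primes). None of the 18 primes tested shows any such pattern (for each of these groups the chance of that is below 10^-4), which rules them out. Hence G = F_20 (5T3), of order 20. The Galois group F_20 (5T3) has order 20, so the splitting field has degree 20 over Q.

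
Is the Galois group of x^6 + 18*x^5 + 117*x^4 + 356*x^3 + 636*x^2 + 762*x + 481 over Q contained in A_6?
No

The polynomial is irreducible of degree 6 over Q. Its discriminant is -391955289743808, which is not a perfect square. A Galois group lies in the alternating group exactly when the discriminant is a square in Q, so the Galois group (PGL(2,5)) is not contained in A_6.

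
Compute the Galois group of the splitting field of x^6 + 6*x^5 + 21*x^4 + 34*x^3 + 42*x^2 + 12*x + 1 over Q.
The polynomial f is an irreducible sextic over Q, so G = Gal(f/Q) is one of the 16 transitive subgroups 6T1, ..., 6T16 of S_6. The discriminant of f is -1024192512, which is not a perfect square, so G is not contained in A_6. The transitive groups of degree 6 not contained in A_6 are: C_6 (6T1, order 6), S_3 (6T2, order 6), D_6 (6T3, order 12), C_3 x S_3 (6T5, order 18), A_4 x C_2 (6T6, order 24), S_4 (6T8, order 24), S_3 x S_3 (6T9, order 36), S_4 x C_2 (6T11, order 48), (S_3 x S_3) : C_2 (6T13, order 72), PGL(2,5) (6T14, order 120), S_6 (6T16, order 720). By Dedekind's theorem, for a prime p not dividing disc(f) the degrees of the irreducible factors of f mod p form the cycle type of an element of G. Factoring f modulo the 21 such primes p <= 89 (skipping 2, 3, 7, which divide the discriminant), each new pattern first appears at: mod 5: f = (x^6 + x^5 + x^4 + 4x^3 + 2x^2 + 2x + 1), pattern 6; mod 11: f = (x + 7)(x^5 + 10x^4 + 6x^3 + 3x^2 + 10x + 8), pattern 5+1; mod 13: f = (x + 1)(x + 12)(x^4 + 6x^3 + 9x^2 + x + 12), pattern 4+1+1; mod 23: f = (x + 14)(x + 20)(x^2 + 2x + 4)(x^2 + 16x + 13), pattern 2+2+1+1; mod 43: f = (x^3 + 22x^2 + 37x + 39)(x^3 + 27x^2 + 35x + 32), pattern 3+3; mod 61: f = (x^2 + 5x + 22)(x^2 + 18x + 52)(x^2 + 44x + 4), pattern 2+2+2. No other pattern occurs in this range, so the set of observed cycle types is {6, 5+1, 4+1+1, 2+2+1+1, 3+3, 2+2+2}. The candidates containing elements of all these cycle types are PGL(2,5) (6T14) of order 120, S_6 (6T16) of order 720; the others are excluded. The observed types are precisely the cycle types that occur in PGL(2,5) (6T14) (apart from the identity). Each of the other remaining candidates has further cycle types, and by the Chebotarev density theorem the matching factorization patterns would occur for a proportion of primes equal to their share of the group: S_6 (6T16) additionally contains elements of type 4+2, 3+2+1, 3+1+1+1, 2+1+1+1+1 (265 of its 720 elements, about 37% of primes). None of the 21 primes tested shows any such pattern (for each of these groups the chance of that is below 10^-4), which rules them out. Hence G = PGL(2,5) (6T14), of order 120.

PGL(2,5) (also written S5(6))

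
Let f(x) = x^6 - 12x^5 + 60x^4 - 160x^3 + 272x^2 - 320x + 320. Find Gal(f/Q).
The polynomial f is an irreducible sextic over Q, so G = Gal(f/Q) is one of the 16 transitive subgroups 6T1, ..., 6T16 of S_6. The discriminant of f is -2693803488051200, which is not a perfect square, so G is not contained in A_6. The transitive groups of degree 6 not contained in A_6 are: C_6 (6T1, order 6), S_3 (6T2, order 6), D_6 (6T3, order 12), C_3 x S_3 (6T5, order 18), A_4 x C_2 (6T6, order 24), S_4 (6T8, order 24), S_3 x S_3 (6T9, order 36), S_4 x C_2 (6T11, order 48), (S_3 x S_3) : C_2 (6T13, order 72), PGL(2,5) (6T14, order 120), S_6 (6T16, order 720). By Dedekind's theorem, for a prime p not dividing disc(f) the degrees of the irreducible factors of f mod p form the cycle type of an element of G. Factoring f modulo the 17 such primes p <= 71 (skipping 2, 5, 7, which divide the discriminant), each new pattern first appears at: mod 3: f = (x^3 + x^2 + x + 2)(x^3 + 2x^2 + 1), pattern 3+3; mod 13: f = (x^6 + x^5 + 8x^4 + 9x^3 + 12x^2 + 5x + 8), pattern 6; mod 19: f = (x^2 + 15x + 5)(x^4 + 11x^3 + 4x^2 + 10x + 7), pattern 4+2; mod 23: f = (x + 20)(x + 22)(x^4 + 15x^3 + 2x^2 + 10x + 7), pattern 4+1+1; mod 53: f = (x^2 + 18x + 6)(x^2 + 27x + 41)(x^2 + 49x + 25), pattern 2+2+2; mod 59: f = (x + 6)(x + 49)(x^2 + 6x + 7)(x^2 + 45x + 47), pattern 2+2+1+1; mod 71: f = (x + 14)(x + 20)(x + 47)(x + 53)(x^2 + 67x + 34), pattern 2+1+1+1+1. No other pattern occurs in this range, so the set of observed cycle types is {3+3, 6, 4+2, 4+1+1, 2+2+2, 2+2+1+1, 2+1+1+1+1}. The candidates containing elements of all these cycle types are S_4 x C_2 (6T11) of order 48, S_6 (6T16) of order 720; the others are excluded. The observed types are precisely the cycle types that occur in S_4 x C_2 (6T11) (apart from the identity). Each of the other remaining candidates has further cycle types, and by the Chebotarev density theorem the matching factorization patterns would occur for a proportion of primes equal to their share of the group: S_6 (6T16) additionally contains elements of type 5+1, 3+2+1, 3+1+1+1 (304 of its 720 elements, about 42% of primes). None of the 17 primes tested shows any such pattern (for each of these groups the chance of that is below 10^-4), which rules them out. Hence G = S_4 x C_2 (6T11), of order 48.

S_4 x C_2 (also written S4xC2)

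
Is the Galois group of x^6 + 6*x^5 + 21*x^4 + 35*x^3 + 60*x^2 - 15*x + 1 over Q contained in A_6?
The polynomial is irreducible of degree 6 over Q. Its discriminant is -1691782213203, which is not a perfect square. A Galois group lies in the alternating group exactly when the discriminant is a square in Q, so the Galois group (C_6) is not contained in A_6.

No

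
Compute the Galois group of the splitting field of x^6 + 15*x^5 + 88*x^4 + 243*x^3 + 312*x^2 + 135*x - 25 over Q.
S_4

The polynomial f is an irreducible sextic over Q, so G = Gal(f/Q) is one of the 16 transitive subgroups 6T1, ..., 6T16 of S_6. The discriminant of f is 54786284800, which is not a perfect square, so G is not contained in A_6. The transitive groups of degree 6 not contained in A_6 are: C_6 (6T1, order 6), S_3 (6T2, order 6), D_6 (6T3, order 12), C_3 x S_3 (6T5, order 18), A_4 x C_2 (6T6, order 24), S_4 (6T8, order 24), S_3 x S_3 (6T9, order 36), S_4 x C_2 (6T11, order 48), (S_3 x S_3) : C_2 (6T13, order 72), PGL(2,5) (6T14, order 120), S_6 (6T16, order 720). By Dedekind's theorem, for a prime p not dividing disc(f) the degrees of the irreducible factors of f mod p form the cycle type of an element of G. Factoring f modulo the 22 such primes p <= 101 (skipping 2, 5, 13, 37, which divide the discriminant), each new pattern first appears at: mod 3: f = (x^3 + x^2 + x + 2)(x^3 + 2x^2 + x + 1), pattern 3+3; mod 17: f = (x + 1)(x + 15)(x^4 + 16x^3 + 4x^2 + 7x + 4), pattern 4+1+1; mod 31: f = (x^2 + 6x + 18)(x^2 + 12x + 24)(x^2 + 28x + 28), pattern 2+2+2; mod 67: f = (x + 44)(x + 53)(x^2 + 16x + 20)(x^2 + 36x + 22), pattern 2+2+1+1. No other pattern occurs in this range, so the set of observed cycle types is {3+3, 4+1+1, 2+2+2, 2+2+1+1}. The candidates containing elements of all these cycle types are S_4 (6T8) of order 24, S_4 x C_2 (6T11) of order 48, PGL(2,5) (6T14) of order 120, S_6 (6T16) of order 720; the others are excluded. The observed types are precisely the cycle types that occur in S_4 (6T8) (apart from the identity). Each of the other remaining candidates has further cycle types, and by the Chebotarev density theorem the matching factorization patterns would occur for a proportion of primes equal to their share of the group: S_4 x C_2 (6T11) additionally contains elements of type 6, 4+2, 2+1+1+1+1 (17 of its 48 elements, about 35% of primes); PGL(2,5) (6T14) additionally contains elements of type 6, 5+1 (44 of its 120 elements, about 37% of primes); S_6 (6T16) additionally contains elements of type 6, 5+1, 4+2, 3+2+1, 3+1+1+1, 2+1+1+1+1 (529 of its 720 elements, about 73% of primes). None of the 22 primes tested shows any such pattern (for each of these groups the chance of that is below 10^-4), which rules them out. Hence G = S_4 (6T8), of order 24.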